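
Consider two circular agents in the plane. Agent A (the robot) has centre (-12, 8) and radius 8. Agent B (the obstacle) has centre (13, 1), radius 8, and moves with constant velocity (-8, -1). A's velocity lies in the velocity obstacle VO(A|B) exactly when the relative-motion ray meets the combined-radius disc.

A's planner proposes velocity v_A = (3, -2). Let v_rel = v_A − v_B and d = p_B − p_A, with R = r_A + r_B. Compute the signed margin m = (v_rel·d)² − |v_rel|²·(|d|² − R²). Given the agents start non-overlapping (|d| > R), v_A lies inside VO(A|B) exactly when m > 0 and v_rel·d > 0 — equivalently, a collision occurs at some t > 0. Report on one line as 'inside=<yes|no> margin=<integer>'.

d = (25, -7),  |d|² = 674;  R = 8+8 = 16,  c = 674−16² = 418
v_rel = (11, -1),  |v_rel|² = 122;  v_rel·d = (11)·(25) + (-1)·(-7) = 282
122·t² − 564·t + 418 = 0  ⇒  m = 282² − 122·418 = 28528
m = 28528 > 0,  v_rel·d = 282 > 0  ⇒  inside

inside=yes margin=28528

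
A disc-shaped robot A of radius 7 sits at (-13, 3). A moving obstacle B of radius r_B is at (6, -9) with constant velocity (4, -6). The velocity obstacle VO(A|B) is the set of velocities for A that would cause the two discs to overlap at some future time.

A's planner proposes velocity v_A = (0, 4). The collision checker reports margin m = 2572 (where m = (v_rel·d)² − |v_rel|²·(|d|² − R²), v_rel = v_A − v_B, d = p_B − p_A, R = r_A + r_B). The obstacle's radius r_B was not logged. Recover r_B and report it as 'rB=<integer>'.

m = 2572
d = (19, -12);  v_rel = (-4, 10),  |v_rel|² = 116
v_rel×d = (-4)·(-12) − (10)·(19) = -142
since m = R²·116 − (-142)²:  R² = (20164 + 2572) / 116 = 196
R = √196 = 14  ⇒  r_B = 14 − 7 = 7

rB=7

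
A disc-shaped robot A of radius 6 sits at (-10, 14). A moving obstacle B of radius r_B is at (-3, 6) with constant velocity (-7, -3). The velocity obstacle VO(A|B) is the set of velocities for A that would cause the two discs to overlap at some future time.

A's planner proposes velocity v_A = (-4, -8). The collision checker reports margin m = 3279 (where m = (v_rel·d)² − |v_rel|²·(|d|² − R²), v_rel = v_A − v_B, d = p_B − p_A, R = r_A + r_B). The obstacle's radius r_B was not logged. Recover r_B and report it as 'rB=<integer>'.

m = 3279
d = (7, -8);  v_rel = (3, -5),  |v_rel|² = 34
v_rel×d = (3)·(-8) − (-5)·(7) = 11
since m = R²·34 − 11²:  R² = (121 + 3279) / 34 = 100
R = √100 = 10  ⇒  r_B = 10 − 6 = 4

rB=4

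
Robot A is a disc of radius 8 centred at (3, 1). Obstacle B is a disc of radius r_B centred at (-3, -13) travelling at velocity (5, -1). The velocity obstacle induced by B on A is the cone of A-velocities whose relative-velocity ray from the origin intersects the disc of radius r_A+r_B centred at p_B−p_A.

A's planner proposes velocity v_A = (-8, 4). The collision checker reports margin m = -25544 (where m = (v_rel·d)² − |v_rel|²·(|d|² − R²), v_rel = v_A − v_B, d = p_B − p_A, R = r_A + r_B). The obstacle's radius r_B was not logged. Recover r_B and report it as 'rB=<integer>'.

m = -25544
d = (-6, -14);  v_rel = (-13, 5),  |v_rel|² = 194
v_rel×d = (-13)·(-14) − (5)·(-6) = 212
since m = R²·194 − 212²:  R² = (44944 + -25544) / 194 = 100
R = √100 = 10  ⇒  r_B = 10 − 8 = 2

rB=2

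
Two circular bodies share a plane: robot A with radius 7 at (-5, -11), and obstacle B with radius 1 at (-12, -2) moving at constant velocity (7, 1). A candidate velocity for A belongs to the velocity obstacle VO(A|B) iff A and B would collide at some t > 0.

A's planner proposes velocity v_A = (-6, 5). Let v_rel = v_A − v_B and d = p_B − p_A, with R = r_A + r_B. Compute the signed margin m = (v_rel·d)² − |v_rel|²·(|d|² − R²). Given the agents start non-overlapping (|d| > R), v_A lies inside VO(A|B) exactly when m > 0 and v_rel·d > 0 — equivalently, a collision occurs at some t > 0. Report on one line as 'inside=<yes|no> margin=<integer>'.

d = (-7, 9),  |d|² = 130;  R = 7+1 = 8,  c = 130−8² = 66
v_rel = (-13, 4),  |v_rel|² = 185;  v_rel·d = (-13)·(-7) + (4)·(9) = 127
185·t² − 254·t + 66 = 0  ⇒  m = 127² − 185·66 = 3919
m = 3919 > 0,  v_rel·d = 127 > 0  ⇒  inside

inside=yes margin=3919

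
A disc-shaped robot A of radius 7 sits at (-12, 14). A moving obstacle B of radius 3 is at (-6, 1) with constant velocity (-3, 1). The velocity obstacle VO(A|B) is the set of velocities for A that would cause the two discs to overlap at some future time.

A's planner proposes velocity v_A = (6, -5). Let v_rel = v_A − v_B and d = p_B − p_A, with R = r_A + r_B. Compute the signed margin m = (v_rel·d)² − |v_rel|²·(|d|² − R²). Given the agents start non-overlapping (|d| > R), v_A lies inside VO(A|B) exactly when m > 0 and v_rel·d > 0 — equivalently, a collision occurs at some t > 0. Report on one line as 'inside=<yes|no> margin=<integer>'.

d = (6, -13),  |d|² = 205;  R = 7+3 = 10,  c = 205−10² = 105
v_rel = (9, -6),  |v_rel|² = 117;  v_rel·d = (9)·(6) + (-6)·(-13) = 132
117·t² − 264·t + 105 = 0  ⇒  m = 132² − 117·105 = 5139
m = 5139 > 0,  v_rel·d = 132 > 0  ⇒  inside

inside=yes margin=5139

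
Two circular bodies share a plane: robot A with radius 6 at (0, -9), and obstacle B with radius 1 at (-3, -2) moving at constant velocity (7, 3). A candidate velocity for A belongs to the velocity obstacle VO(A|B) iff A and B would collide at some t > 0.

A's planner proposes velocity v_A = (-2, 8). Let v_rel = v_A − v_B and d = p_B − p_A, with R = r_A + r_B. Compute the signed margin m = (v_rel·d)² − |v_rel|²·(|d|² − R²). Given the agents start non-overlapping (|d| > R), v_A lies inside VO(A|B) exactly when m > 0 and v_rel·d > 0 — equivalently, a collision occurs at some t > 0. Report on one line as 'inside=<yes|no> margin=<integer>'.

d = (-3, 7),  |d|² = 58;  R = 6+1 = 7,  c = 58−7² = 9
v_rel = (-9, 5),  |v_rel|² = 106;  v_rel·d = (-9)·(-3) + (5)·(7) = 62
106·t² − 124·t + 9 = 0  ⇒  m = 62² − 106·9 = 2890
m = 2890 > 0,  v_rel·d = 62 > 0  ⇒  inside

inside=yes margin=2890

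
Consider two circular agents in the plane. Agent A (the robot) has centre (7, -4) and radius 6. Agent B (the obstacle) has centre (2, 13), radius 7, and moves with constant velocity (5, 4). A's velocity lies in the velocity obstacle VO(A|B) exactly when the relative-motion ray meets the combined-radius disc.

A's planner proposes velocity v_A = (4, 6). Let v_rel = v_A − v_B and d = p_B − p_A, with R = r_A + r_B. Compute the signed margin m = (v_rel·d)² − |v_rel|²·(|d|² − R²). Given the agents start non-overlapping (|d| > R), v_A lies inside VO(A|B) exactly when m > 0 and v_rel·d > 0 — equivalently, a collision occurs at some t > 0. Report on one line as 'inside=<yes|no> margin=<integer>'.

d = (-5, 17),  |d|² = 314;  R = 6+7 = 13,  c = 314−13² = 145
v_rel = (-1, 2),  |v_rel|² = 5;  v_rel·d = (-1)·(-5) + (2)·(17) = 39
5·t² − 78·t + 145 = 0  ⇒  m = 39² − 5·145 = 796
m = 796 > 0,  v_rel·d = 39 > 0  ⇒  inside

inside=yes margin=796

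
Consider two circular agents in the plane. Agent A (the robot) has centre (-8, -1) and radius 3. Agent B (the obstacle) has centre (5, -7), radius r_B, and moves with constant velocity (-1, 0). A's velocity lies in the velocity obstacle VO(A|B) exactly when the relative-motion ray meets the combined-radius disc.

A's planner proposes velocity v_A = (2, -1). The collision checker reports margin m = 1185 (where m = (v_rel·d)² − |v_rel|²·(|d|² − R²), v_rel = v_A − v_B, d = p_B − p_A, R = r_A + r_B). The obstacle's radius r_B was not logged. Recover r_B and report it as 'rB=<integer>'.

m = 1185
d = (13, -6);  v_rel = (3, -1),  |v_rel|² = 10
v_rel×d = (3)·(-6) − (-1)·(13) = -5
since m = R²·10 − (-5)²:  R² = (25 + 1185) / 10 = 121
R = √121 = 11  ⇒  r_B = 11 − 3 = 8

rB=8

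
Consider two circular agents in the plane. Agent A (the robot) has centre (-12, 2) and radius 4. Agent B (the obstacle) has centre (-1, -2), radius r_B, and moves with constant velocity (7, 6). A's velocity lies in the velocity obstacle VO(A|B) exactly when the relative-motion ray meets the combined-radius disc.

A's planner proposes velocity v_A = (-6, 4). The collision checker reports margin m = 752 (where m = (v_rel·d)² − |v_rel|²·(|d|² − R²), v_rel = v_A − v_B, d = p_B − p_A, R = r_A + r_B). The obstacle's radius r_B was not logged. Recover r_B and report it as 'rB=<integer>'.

m = 752
d = (11, -4);  v_rel = (-13, -2),  |v_rel|² = 173
v_rel×d = (-13)·(-4) − (-2)·(11) = 74
since m = R²·173 − 74²:  R² = (5476 + 752) / 173 = 36
R = √36 = 6  ⇒  r_B = 6 − 4 = 2

rB=2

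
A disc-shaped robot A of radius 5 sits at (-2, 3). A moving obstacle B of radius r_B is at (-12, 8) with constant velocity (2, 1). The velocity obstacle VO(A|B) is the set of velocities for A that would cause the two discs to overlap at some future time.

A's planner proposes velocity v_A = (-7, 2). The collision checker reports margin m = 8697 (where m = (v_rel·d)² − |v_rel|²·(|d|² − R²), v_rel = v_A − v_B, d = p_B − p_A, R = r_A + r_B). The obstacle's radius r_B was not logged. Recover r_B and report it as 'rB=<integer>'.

m = 8697
d = (-10, 5);  v_rel = (-9, 1),  |v_rel|² = 82
v_rel×d = (-9)·(5) − (1)·(-10) = -35
since m = R²·82 − (-35)²:  R² = (1225 + 8697) / 82 = 121
R = √121 = 11  ⇒  r_B = 11 − 5 = 6

rB=6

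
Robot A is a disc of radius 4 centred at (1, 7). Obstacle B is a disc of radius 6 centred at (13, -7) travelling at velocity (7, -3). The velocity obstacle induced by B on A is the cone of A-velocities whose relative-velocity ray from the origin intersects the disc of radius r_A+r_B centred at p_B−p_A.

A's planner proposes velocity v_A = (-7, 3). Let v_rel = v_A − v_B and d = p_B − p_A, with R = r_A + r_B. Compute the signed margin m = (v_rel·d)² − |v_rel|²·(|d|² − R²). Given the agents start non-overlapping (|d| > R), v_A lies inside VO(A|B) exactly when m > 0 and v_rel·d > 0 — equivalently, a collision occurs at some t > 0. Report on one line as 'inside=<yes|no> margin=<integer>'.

d = (12, -14),  |d|² = 340;  R = 4+6 = 10,  c = 340−10² = 240
v_rel = (-14, 6),  |v_rel|² = 232;  v_rel·d = (-14)·(12) + (6)·(-14) = -252
232·t² + 504·t + 240 = 0  ⇒  m = (-252)² − 232·240 = 7824
m = 7824 > 0,  v_rel·d = -252 < 0  ⇒  outside

inside=no margin=7824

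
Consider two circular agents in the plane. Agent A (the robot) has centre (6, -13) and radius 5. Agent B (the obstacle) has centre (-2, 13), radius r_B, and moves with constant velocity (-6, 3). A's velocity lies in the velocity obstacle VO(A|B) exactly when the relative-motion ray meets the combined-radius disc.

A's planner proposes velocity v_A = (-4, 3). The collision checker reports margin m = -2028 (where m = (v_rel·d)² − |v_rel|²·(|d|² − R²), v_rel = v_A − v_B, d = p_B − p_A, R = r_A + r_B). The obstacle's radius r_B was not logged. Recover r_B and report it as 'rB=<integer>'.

m = -2028
d = (-8, 26);  v_rel = (2, 0),  |v_rel|² = 4
v_rel×d = (2)·(26) − (0)·(-8) = 52
since m = R²·4 − 52²:  R² = (2704 + -2028) / 4 = 169
R = √169 = 13  ⇒  r_B = 13 − 5 = 8

rB=8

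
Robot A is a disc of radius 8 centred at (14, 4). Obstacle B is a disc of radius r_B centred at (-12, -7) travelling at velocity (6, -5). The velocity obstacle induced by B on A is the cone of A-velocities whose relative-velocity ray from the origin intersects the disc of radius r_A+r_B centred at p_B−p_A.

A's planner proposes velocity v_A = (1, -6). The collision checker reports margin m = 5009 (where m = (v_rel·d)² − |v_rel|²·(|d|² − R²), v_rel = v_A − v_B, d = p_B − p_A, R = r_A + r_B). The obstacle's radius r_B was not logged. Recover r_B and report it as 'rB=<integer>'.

m = 5009
d = (-26, -11);  v_rel = (-5, -1),  |v_rel|² = 26
v_rel×d = (-5)·(-11) − (-1)·(-26) = 29
since m = R²·26 − 29²:  R² = (841 + 5009) / 26 = 225
R = √225 = 15  ⇒  r_B = 15 − 8 = 7

rB=7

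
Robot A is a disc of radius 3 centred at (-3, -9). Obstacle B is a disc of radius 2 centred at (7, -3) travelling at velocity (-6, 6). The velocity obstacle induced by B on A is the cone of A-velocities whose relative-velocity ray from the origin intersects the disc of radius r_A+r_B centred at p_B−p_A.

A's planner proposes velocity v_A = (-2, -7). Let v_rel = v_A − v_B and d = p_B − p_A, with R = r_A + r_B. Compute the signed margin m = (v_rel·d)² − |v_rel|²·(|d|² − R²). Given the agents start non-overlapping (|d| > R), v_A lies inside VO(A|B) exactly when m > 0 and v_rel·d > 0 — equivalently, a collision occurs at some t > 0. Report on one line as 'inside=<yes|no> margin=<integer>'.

d = (10, 6),  |d|² = 136;  R = 3+2 = 5,  c = 136−5² = 111
v_rel = (4, -13),  |v_rel|² = 185;  v_rel·d = (4)·(10) + (-13)·(6) = -38
185·t² + 76·t + 111 = 0  ⇒  m = (-38)² − 185·111 = -19091
m = -19091 < 0,  v_rel·d = -38 < 0  ⇒  outside

inside=no margin=-19091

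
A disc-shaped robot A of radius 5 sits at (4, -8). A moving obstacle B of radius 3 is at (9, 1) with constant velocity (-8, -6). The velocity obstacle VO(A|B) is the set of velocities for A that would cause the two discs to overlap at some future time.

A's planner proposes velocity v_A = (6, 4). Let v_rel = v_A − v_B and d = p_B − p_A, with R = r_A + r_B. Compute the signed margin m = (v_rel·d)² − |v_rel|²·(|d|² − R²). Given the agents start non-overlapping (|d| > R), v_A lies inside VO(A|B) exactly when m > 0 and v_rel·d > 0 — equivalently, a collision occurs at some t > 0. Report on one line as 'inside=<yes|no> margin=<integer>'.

d = (5, 9),  |d|² = 106;  R = 5+3 = 8,  c = 106−8² = 42
v_rel = (14, 10),  |v_rel|² = 296;  v_rel·d = (14)·(5) + (10)·(9) = 160
296·t² − 320·t + 42 = 0  ⇒  m = 160² − 296·42 = 13168
m = 13168 > 0,  v_rel·d = 160 > 0  ⇒  inside

inside=yes margin=13168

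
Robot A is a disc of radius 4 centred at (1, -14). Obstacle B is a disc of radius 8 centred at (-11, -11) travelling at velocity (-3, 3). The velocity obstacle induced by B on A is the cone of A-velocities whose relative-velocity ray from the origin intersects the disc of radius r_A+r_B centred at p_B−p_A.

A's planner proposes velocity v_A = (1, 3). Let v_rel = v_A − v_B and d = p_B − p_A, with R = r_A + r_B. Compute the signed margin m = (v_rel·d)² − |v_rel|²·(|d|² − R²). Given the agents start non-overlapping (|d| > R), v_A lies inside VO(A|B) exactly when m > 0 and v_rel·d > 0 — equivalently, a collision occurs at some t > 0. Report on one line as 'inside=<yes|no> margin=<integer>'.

d = (-12, 3),  |d|² = 153;  R = 4+8 = 12,  c = 153−12² = 9
v_rel = (4, 0),  |v_rel|² = 16;  v_rel·d = (4)·(-12) + (0)·(3) = -48
16·t² + 96·t + 9 = 0  ⇒  m = (-48)² − 16·9 = 2160
m = 2160 > 0,  v_rel·d = -48 < 0  ⇒  outside

inside=no margin=2160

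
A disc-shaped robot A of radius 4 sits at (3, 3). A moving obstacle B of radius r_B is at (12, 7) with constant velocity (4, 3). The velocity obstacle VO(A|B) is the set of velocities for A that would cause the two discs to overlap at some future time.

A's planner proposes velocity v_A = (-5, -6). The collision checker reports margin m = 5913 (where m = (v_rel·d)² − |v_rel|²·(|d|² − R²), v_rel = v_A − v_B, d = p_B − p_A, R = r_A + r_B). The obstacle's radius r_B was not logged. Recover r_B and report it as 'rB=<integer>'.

m = 5913
d = (9, 4);  v_rel = (-9, -9),  |v_rel|² = 162
v_rel×d = (-9)·(4) − (-9)·(9) = 45
since m = R²·162 − 45²:  R² = (2025 + 5913) / 162 = 49
R = √49 = 7  ⇒  r_B = 7 − 4 = 3

rB=3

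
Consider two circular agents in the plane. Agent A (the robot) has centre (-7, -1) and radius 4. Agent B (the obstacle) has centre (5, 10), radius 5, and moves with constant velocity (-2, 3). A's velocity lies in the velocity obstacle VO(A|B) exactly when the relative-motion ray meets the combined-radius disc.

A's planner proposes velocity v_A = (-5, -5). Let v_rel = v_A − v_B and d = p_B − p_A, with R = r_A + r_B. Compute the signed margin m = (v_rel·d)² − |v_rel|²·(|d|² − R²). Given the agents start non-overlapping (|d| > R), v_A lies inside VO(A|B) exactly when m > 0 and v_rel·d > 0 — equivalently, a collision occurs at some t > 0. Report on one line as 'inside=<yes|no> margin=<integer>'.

d = (12, 11),  |d|² = 265;  R = 4+5 = 9,  c = 265−9² = 184
v_rel = (-3, -8),  |v_rel|² = 73;  v_rel·d = (-3)·(12) + (-8)·(11) = -124
73·t² + 248·t + 184 = 0  ⇒  m = (-124)² − 73·184 = 1944
m = 1944 > 0,  v_rel·d = -124 < 0  ⇒  outside

inside=no margin=1944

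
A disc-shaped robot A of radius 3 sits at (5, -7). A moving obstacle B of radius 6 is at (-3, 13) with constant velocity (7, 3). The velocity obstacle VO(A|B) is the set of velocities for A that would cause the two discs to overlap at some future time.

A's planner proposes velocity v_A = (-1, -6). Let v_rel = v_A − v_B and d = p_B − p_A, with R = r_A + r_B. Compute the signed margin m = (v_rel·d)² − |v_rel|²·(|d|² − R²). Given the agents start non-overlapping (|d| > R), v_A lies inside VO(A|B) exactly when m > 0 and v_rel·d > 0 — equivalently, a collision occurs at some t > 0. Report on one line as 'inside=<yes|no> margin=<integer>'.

d = (-8, 20),  |d|² = 464;  R = 3+6 = 9,  c = 464−9² = 383
v_rel = (-8, -9),  |v_rel|² = 145;  v_rel·d = (-8)·(-8) + (-9)·(20) = -116
145·t² + 232·t + 383 = 0  ⇒  m = (-116)² − 145·383 = -42079
m = -42079 < 0,  v_rel·d = -116 < 0  ⇒  outside

inside=no margin=-42079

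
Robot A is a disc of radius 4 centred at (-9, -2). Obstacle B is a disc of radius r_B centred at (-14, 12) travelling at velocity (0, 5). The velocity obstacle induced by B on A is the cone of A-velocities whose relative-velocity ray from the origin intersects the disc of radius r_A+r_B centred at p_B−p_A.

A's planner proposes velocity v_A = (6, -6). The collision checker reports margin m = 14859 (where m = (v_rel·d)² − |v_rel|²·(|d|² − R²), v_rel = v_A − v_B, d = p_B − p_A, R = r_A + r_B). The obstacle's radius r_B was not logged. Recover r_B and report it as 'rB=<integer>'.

m = 14859
d = (-5, 14);  v_rel = (6, -11),  |v_rel|² = 157
v_rel×d = (6)·(14) − (-11)·(-5) = 29
since m = R²·157 − 29²:  R² = (841 + 14859) / 157 = 100
R = √100 = 10  ⇒  r_B = 10 − 4 = 6

rB=6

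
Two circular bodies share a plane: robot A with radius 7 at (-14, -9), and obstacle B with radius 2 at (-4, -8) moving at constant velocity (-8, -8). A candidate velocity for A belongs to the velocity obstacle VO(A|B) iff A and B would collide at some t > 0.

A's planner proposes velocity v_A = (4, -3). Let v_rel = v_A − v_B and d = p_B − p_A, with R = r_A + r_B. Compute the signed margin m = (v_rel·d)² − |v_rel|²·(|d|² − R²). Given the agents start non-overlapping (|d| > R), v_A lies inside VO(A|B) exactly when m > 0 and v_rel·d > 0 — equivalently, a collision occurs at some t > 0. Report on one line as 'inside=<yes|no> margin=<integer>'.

d = (10, 1),  |d|² = 101;  R = 7+2 = 9,  c = 101−9² = 20
v_rel = (12, 5),  |v_rel|² = 169;  v_rel·d = (12)·(10) + (5)·(1) = 125
169·t² − 250·t + 20 = 0  ⇒  m = 125² − 169·20 = 12245
m = 12245 > 0,  v_rel·d = 125 > 0  ⇒  inside

inside=yes margin=12245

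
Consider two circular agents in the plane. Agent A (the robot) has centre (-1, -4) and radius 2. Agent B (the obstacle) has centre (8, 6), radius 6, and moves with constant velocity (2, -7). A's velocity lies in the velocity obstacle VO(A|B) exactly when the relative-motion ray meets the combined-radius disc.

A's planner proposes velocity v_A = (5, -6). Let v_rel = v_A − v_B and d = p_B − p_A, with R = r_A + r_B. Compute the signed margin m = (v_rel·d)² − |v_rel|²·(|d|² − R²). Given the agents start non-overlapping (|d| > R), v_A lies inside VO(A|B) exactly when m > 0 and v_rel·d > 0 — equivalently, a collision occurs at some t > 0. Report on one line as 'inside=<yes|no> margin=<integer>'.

d = (9, 10),  |d|² = 181;  R = 2+6 = 8,  c = 181−8² = 117
v_rel = (3, 1),  |v_rel|² = 10;  v_rel·d = (3)·(9) + (1)·(10) = 37
10·t² − 74·t + 117 = 0  ⇒  m = 37² − 10·117 = 199
m = 199 > 0,  v_rel·d = 37 > 0  ⇒  inside

inside=yes margin=199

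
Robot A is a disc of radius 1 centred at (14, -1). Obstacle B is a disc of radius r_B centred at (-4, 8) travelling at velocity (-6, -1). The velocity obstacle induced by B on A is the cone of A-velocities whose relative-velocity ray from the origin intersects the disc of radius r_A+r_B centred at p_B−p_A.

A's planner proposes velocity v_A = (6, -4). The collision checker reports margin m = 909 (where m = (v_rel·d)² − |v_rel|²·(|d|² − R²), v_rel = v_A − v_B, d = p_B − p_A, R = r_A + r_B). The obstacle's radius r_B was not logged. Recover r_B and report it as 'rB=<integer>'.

m = 909
d = (-18, 9);  v_rel = (12, -3),  |v_rel|² = 153
v_rel×d = (12)·(9) − (-3)·(-18) = 54
since m = R²·153 − 54²:  R² = (2916 + 909) / 153 = 25
R = √25 = 5  ⇒  r_B = 5 − 1 = 4

rB=4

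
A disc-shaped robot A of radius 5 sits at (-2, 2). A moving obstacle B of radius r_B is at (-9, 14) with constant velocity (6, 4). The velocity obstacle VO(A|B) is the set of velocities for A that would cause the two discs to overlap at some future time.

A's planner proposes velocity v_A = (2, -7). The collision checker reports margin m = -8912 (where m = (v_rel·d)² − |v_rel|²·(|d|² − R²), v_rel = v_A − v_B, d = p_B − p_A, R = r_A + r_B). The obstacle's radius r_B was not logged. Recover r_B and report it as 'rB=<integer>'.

m = -8912
d = (-7, 12);  v_rel = (-4, -11),  |v_rel|² = 137
v_rel×d = (-4)·(12) − (-11)·(-7) = -125
since m = R²·137 − (-125)²:  R² = (15625 + -8912) / 137 = 49
R = √49 = 7  ⇒  r_B = 7 − 5 = 2

rB=2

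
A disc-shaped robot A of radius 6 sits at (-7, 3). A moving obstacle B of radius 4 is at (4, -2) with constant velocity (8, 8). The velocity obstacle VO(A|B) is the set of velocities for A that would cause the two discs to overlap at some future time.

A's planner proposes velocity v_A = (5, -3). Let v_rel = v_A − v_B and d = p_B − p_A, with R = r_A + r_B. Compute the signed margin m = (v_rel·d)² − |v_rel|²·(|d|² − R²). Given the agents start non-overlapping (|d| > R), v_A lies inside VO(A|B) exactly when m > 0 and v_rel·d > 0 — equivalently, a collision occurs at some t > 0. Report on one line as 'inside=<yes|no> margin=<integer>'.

d = (11, -5),  |d|² = 146;  R = 6+4 = 10,  c = 146−10² = 46
v_rel = (-3, -11),  |v_rel|² = 130;  v_rel·d = (-3)·(11) + (-11)·(-5) = 22
130·t² − 44·t + 46 = 0  ⇒  m = 22² − 130·46 = -5496
m = -5496 < 0,  v_rel·d = 22 > 0  ⇒  outside

inside=no margin=-5496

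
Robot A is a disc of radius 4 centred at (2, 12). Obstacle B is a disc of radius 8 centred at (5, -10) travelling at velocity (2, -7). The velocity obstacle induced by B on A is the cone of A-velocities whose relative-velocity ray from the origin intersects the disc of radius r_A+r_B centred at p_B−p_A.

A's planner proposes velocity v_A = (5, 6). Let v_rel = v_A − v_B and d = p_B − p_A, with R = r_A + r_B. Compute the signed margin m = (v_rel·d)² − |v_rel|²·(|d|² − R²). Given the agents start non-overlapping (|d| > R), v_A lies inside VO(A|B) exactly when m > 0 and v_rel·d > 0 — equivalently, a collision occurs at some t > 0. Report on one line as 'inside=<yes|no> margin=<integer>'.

d = (3, -22),  |d|² = 493;  R = 4+8 = 12,  c = 493−12² = 349
v_rel = (3, 13),  |v_rel|² = 178;  v_rel·d = (3)·(3) + (13)·(-22) = -277
178·t² + 554·t + 349 = 0  ⇒  m = (-277)² − 178·349 = 14607
m = 14607 > 0,  v_rel·d = -277 < 0  ⇒  outside

inside=no margin=14607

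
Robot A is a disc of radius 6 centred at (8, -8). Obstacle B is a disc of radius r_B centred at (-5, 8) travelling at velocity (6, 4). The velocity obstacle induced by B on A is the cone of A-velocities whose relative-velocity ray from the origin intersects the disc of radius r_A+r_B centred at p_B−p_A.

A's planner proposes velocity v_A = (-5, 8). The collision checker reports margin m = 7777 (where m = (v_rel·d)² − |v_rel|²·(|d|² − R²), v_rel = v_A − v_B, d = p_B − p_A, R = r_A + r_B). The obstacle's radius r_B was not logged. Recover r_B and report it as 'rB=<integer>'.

m = 7777
d = (-13, 16);  v_rel = (-11, 4),  |v_rel|² = 137
v_rel×d = (-11)·(16) − (4)·(-13) = -124
since m = R²·137 − (-124)²:  R² = (15376 + 7777) / 137 = 169
R = √169 = 13  ⇒  r_B = 13 − 6 = 7

rB=7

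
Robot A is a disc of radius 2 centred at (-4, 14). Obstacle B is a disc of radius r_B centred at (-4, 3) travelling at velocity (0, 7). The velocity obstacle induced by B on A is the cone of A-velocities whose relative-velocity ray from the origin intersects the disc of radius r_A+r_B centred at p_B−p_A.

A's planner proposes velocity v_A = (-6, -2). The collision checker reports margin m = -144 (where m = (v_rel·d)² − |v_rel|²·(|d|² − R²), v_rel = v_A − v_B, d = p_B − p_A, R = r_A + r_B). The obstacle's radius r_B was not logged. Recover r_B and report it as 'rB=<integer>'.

m = -144
d = (0, -11);  v_rel = (-6, -9),  |v_rel|² = 117
v_rel×d = (-6)·(-11) − (-9)·(0) = 66
since m = R²·117 − 66²:  R² = (4356 + -144) / 117 = 36
R = √36 = 6  ⇒  r_B = 6 − 2 = 4

rB=4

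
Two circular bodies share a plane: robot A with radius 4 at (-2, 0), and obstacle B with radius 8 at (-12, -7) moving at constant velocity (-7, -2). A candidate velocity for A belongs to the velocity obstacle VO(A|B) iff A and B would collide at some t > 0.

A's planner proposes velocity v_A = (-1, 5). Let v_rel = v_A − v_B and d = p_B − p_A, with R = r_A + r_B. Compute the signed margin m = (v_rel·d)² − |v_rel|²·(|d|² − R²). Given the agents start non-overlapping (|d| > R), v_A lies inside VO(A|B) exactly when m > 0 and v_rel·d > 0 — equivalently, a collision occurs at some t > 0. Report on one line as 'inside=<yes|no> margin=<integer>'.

d = (-10, -7),  |d|² = 149;  R = 4+8 = 12,  c = 149−12² = 5
v_rel = (6, 7),  |v_rel|² = 85;  v_rel·d = (6)·(-10) + (7)·(-7) = -109
85·t² + 218·t + 5 = 0  ⇒  m = (-109)² − 85·5 = 11456
m = 11456 > 0,  v_rel·d = -109 < 0  ⇒  outside

inside=no margin=11456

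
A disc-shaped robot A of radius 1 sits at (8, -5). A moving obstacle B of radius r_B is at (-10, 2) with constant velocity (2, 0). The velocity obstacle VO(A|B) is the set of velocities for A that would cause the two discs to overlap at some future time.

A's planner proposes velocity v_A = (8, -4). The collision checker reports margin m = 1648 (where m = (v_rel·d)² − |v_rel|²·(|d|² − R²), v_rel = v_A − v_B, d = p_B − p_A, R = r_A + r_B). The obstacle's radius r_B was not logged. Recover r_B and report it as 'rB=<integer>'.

m = 1648
d = (-18, 7);  v_rel = (6, -4),  |v_rel|² = 52
v_rel×d = (6)·(7) − (-4)·(-18) = -30
since m = R²·52 − (-30)²:  R² = (900 + 1648) / 52 = 49
R = √49 = 7  ⇒  r_B = 7 − 1 = 6

rB=6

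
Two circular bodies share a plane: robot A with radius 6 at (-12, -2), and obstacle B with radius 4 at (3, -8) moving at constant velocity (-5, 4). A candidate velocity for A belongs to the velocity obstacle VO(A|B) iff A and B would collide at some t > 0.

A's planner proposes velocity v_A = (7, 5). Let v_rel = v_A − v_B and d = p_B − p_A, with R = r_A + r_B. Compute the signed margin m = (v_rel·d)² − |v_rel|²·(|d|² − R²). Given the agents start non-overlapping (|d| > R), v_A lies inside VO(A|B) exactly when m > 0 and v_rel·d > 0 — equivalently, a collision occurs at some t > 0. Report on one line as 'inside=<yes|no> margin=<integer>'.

d = (15, -6),  |d|² = 261;  R = 6+4 = 10,  c = 261−10² = 161
v_rel = (12, 1),  |v_rel|² = 145;  v_rel·d = (12)·(15) + (1)·(-6) = 174
145·t² − 348·t + 161 = 0  ⇒  m = 174² − 145·161 = 6931
m = 6931 > 0,  v_rel·d = 174 > 0  ⇒  inside

inside=yes margin=6931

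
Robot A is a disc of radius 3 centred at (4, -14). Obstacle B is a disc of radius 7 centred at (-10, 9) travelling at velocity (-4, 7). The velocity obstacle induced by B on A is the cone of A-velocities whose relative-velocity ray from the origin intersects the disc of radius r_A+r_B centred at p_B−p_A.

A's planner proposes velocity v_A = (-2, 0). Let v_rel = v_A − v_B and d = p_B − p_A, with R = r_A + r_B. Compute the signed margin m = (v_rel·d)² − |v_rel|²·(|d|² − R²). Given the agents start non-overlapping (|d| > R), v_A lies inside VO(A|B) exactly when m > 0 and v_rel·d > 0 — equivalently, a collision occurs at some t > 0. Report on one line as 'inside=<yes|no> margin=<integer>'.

d = (-14, 23),  |d|² = 725;  R = 3+7 = 10,  c = 725−10² = 625
v_rel = (2, -7),  |v_rel|² = 53;  v_rel·d = (2)·(-14) + (-7)·(23) = -189
53·t² + 378·t + 625 = 0  ⇒  m = (-189)² − 53·625 = 2596
m = 2596 > 0,  v_rel·d = -189 < 0  ⇒  outside

inside=no margin=2596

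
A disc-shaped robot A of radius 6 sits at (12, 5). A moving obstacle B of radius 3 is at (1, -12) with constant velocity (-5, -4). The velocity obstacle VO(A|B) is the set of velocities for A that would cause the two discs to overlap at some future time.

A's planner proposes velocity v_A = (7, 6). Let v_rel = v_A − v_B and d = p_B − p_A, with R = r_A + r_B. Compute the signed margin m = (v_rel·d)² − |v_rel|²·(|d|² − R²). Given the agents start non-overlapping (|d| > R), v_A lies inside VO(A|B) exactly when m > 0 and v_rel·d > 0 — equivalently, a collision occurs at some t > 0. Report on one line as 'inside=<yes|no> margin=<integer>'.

d = (-11, -17),  |d|² = 410;  R = 6+3 = 9,  c = 410−9² = 329
v_rel = (12, 10),  |v_rel|² = 244;  v_rel·d = (12)·(-11) + (10)·(-17) = -302
244·t² + 604·t + 329 = 0  ⇒  m = (-302)² − 244·329 = 10928
m = 10928 > 0,  v_rel·d = -302 < 0  ⇒  outside

inside=no margin=10928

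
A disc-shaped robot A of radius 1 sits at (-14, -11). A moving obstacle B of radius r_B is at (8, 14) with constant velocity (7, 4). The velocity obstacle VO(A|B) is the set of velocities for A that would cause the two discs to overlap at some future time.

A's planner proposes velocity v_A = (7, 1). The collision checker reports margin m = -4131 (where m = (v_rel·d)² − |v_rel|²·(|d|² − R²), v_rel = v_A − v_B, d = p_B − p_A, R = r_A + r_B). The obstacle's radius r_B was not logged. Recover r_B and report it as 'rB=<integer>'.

m = -4131
d = (22, 25);  v_rel = (0, -3),  |v_rel|² = 9
v_rel×d = (0)·(25) − (-3)·(22) = 66
since m = R²·9 − 66²:  R² = (4356 + -4131) / 9 = 25
R = √25 = 5  ⇒  r_B = 5 − 1 = 4

rB=4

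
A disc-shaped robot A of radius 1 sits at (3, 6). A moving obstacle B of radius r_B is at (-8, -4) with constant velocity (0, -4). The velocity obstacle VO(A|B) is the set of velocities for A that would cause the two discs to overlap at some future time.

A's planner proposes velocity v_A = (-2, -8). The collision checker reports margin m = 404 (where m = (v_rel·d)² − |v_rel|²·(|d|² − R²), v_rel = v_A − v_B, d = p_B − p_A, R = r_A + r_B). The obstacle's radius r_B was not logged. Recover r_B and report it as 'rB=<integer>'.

m = 404
d = (-11, -10);  v_rel = (-2, -4),  |v_rel|² = 20
v_rel×d = (-2)·(-10) − (-4)·(-11) = -24
since m = R²·20 − (-24)²:  R² = (576 + 404) / 20 = 49
R = √49 = 7  ⇒  r_B = 7 − 1 = 6

rB=6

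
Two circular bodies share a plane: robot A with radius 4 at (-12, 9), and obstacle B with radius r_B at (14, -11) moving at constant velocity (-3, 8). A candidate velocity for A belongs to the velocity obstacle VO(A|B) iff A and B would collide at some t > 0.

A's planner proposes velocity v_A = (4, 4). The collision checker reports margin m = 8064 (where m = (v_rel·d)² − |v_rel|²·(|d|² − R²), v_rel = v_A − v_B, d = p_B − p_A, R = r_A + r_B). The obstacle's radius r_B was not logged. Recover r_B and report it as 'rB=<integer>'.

m = 8064
d = (26, -20);  v_rel = (7, -4),  |v_rel|² = 65
v_rel×d = (7)·(-20) − (-4)·(26) = -36
since m = R²·65 − (-36)²:  R² = (1296 + 8064) / 65 = 144
R = √144 = 12  ⇒  r_B = 12 − 4 = 8

rB=8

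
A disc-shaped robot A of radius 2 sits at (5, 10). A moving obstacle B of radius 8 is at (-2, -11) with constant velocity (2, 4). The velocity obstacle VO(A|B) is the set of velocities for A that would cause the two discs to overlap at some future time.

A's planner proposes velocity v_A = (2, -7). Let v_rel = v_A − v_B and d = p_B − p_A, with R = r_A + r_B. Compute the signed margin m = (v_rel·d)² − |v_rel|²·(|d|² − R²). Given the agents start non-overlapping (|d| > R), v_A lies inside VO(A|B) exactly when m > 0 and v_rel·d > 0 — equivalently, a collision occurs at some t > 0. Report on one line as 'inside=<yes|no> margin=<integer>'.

d = (-7, -21),  |d|² = 490;  R = 2+8 = 10,  c = 490−10² = 390
v_rel = (0, -11),  |v_rel|² = 121;  v_rel·d = (0)·(-7) + (-11)·(-21) = 231
121·t² − 462·t + 390 = 0  ⇒  m = 231² − 121·390 = 6171
m = 6171 > 0,  v_rel·d = 231 > 0  ⇒  inside

inside=yes margin=6171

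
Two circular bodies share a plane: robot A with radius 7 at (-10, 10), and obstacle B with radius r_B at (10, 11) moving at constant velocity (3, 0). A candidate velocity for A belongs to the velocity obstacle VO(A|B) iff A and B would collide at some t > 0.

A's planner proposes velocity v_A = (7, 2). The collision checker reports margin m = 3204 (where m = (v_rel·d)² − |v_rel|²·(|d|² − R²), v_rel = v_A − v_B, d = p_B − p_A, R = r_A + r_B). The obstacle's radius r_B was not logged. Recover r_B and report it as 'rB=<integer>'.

m = 3204
d = (20, 1);  v_rel = (4, 2),  |v_rel|² = 20
v_rel×d = (4)·(1) − (2)·(20) = -36
since m = R²·20 − (-36)²:  R² = (1296 + 3204) / 20 = 225
R = √225 = 15  ⇒  r_B = 15 − 7 = 8

rB=8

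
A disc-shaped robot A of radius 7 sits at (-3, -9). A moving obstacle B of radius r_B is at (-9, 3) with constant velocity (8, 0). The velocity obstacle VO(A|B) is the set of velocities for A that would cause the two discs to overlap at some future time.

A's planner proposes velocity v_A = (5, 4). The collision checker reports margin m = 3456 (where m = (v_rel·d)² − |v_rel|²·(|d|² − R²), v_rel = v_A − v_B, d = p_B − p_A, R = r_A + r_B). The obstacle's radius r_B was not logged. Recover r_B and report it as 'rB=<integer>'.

m = 3456
d = (-6, 12);  v_rel = (-3, 4),  |v_rel|² = 25
v_rel×d = (-3)·(12) − (4)·(-6) = -12
since m = R²·25 − (-12)²:  R² = (144 + 3456) / 25 = 144
R = √144 = 12  ⇒  r_B = 12 − 7 = 5

rB=5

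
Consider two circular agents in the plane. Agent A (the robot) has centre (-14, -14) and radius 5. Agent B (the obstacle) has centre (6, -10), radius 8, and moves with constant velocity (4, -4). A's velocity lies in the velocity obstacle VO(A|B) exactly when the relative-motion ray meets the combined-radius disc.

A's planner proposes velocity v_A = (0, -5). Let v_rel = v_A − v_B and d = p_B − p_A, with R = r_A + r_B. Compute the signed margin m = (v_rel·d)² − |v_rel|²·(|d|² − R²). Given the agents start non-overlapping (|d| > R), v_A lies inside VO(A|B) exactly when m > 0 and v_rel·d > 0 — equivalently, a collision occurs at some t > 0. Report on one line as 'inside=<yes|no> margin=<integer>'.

d = (20, 4),  |d|² = 416;  R = 5+8 = 13,  c = 416−13² = 247
v_rel = (-4, -1),  |v_rel|² = 17;  v_rel·d = (-4)·(20) + (-1)·(4) = -84
17·t² + 168·t + 247 = 0  ⇒  m = (-84)² − 17·247 = 2857
m = 2857 > 0,  v_rel·d = -84 < 0  ⇒  outside

inside=no margin=2857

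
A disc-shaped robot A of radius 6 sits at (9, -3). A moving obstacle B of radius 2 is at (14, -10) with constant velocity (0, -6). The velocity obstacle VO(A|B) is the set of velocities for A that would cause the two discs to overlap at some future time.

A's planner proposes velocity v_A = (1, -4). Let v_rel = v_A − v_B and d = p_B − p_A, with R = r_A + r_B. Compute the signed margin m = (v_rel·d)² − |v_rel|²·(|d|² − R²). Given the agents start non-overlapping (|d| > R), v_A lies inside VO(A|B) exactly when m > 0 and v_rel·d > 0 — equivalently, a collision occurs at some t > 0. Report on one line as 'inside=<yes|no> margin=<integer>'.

d = (5, -7),  |d|² = 74;  R = 6+2 = 8,  c = 74−8² = 10
v_rel = (1, 2),  |v_rel|² = 5;  v_rel·d = (1)·(5) + (2)·(-7) = -9
5·t² + 18·t + 10 = 0  ⇒  m = (-9)² − 5·10 = 31
m = 31 > 0,  v_rel·d = -9 < 0  ⇒  outside

inside=no margin=31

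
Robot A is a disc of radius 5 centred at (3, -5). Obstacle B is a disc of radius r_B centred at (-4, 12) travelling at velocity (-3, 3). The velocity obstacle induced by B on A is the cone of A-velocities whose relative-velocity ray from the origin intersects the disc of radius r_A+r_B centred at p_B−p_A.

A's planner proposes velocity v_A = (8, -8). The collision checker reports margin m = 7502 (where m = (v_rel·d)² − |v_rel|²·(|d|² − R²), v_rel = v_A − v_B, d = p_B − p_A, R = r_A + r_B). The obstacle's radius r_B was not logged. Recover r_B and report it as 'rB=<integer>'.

m = 7502
d = (-7, 17);  v_rel = (11, -11),  |v_rel|² = 242
v_rel×d = (11)·(17) − (-11)·(-7) = 110
since m = R²·242 − 110²:  R² = (12100 + 7502) / 242 = 81
R = √81 = 9  ⇒  r_B = 9 − 5 = 4

rB=4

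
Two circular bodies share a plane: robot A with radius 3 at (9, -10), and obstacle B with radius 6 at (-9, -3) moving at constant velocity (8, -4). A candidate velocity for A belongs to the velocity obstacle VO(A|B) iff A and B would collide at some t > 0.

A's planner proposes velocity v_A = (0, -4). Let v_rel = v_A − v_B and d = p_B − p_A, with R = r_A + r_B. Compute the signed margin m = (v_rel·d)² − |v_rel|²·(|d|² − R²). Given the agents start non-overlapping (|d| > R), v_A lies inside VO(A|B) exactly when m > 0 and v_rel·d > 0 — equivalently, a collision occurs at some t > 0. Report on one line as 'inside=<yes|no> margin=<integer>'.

d = (-18, 7),  |d|² = 373;  R = 3+6 = 9,  c = 373−9² = 292
v_rel = (-8, 0),  |v_rel|² = 64;  v_rel·d = (-8)·(-18) + (0)·(7) = 144
64·t² − 288·t + 292 = 0  ⇒  m = 144² − 64·292 = 2048
m = 2048 > 0,  v_rel·d = 144 > 0  ⇒  inside

inside=yes margin=2048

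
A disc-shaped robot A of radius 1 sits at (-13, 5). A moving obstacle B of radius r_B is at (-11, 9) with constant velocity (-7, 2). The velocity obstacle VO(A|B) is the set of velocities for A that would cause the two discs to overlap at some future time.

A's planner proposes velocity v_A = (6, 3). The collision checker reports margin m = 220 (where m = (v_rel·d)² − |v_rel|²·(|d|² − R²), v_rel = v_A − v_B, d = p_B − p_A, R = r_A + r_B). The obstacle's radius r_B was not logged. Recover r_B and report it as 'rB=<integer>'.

m = 220
d = (2, 4);  v_rel = (13, 1),  |v_rel|² = 170
v_rel×d = (13)·(4) − (1)·(2) = 50
since m = R²·170 − 50²:  R² = (2500 + 220) / 170 = 16
R = √16 = 4  ⇒  r_B = 4 − 1 = 3

rB=3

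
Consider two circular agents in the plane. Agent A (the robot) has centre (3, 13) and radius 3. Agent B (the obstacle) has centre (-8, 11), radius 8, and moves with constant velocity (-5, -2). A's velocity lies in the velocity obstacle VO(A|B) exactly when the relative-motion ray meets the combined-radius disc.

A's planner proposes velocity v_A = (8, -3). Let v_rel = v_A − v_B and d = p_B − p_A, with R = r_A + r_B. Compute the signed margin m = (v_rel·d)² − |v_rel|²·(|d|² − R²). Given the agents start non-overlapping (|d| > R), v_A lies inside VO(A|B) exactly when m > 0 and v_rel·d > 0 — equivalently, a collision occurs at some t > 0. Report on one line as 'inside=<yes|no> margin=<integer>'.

d = (-11, -2),  |d|² = 125;  R = 3+8 = 11,  c = 125−11² = 4
v_rel = (13, -1),  |v_rel|² = 170;  v_rel·d = (13)·(-11) + (-1)·(-2) = -141
170·t² + 282·t + 4 = 0  ⇒  m = (-141)² − 170·4 = 19201
m = 19201 > 0,  v_rel·d = -141 < 0  ⇒  outside

inside=no margin=19201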